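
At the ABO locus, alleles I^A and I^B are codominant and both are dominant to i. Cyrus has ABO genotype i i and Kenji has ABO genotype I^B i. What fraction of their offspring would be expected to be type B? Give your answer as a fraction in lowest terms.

ABO cross i i × I^B i → offspring phenotypes: 1/2 O, 1/2 B.
So P(type B) = 1/2.

1/2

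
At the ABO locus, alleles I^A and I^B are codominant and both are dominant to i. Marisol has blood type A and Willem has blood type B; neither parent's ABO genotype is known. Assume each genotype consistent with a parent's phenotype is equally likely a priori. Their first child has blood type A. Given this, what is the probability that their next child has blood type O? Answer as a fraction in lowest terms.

1/12

Possible genotypes: Marisol ∈ {I^A I^A, I^A i}; Willem ∈ {I^B I^B, I^B i}.
Weight each parental genotype pair by prior × P(type-A child):
  I^A I^A × I^B i: posterior weight 2/3; P(next child type O) = 0.
  I^A i × I^B i: posterior weight 1/3; P(next child type O) = 1/4.
Weighted sum = 1/12.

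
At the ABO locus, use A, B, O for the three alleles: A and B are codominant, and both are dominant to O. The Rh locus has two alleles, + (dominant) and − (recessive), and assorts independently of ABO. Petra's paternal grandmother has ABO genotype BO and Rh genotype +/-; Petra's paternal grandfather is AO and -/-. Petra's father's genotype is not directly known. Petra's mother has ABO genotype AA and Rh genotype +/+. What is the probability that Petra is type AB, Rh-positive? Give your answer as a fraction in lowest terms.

Petra's father's ABO genotype from BO × AO: 1/4 AB, 1/4 AO, 1/4 BO, 1/4 OO.
Crossing each possibility with the mother AA and summing P(type AB): 1/4·1/2 + 1/4·0 + 1/4·1/2 + 1/4·0 = 1/4.
Similarly for Rh via the father's Rh distribution: P(Rh+) = 1.
Independent loci: 1/4 × 1 = 1/4.

1/4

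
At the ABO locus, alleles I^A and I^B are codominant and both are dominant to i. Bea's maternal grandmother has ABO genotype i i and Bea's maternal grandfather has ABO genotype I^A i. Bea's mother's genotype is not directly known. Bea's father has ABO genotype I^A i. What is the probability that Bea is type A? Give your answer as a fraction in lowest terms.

Bea's mother's ABO genotype from i i × I^A i: 1/2 I^A i, 1/2 i i.
Crossing each possibility with the father I^A i and summing P(type A): 1/2·3/4 + 1/2·1/2 = 5/8.

5/8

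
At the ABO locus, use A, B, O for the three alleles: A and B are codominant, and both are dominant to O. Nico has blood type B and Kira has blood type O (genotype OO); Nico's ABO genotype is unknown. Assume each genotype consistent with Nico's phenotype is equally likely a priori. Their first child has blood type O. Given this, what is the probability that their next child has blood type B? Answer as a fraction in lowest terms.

Possible genotypes: Nico ∈ {BB, BO}; Kira ∈ {OO}.
Weight each parental genotype pair by prior × P(type-O child):
  BO × OO: posterior weight 1; P(next child type B) = 1/2.
Weighted sum = 1/2.

1/2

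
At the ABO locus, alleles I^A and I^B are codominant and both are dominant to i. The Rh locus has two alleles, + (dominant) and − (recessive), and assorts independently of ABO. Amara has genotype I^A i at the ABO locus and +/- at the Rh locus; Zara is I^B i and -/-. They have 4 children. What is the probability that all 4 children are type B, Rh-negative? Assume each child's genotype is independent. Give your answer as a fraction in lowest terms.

ABO cross I^A i × I^B i → 1/4 O, 1/4 A, 1/4 B, 1/4 AB.
Rh cross +/- × -/- → 1/2 Rh+, 1/2 Rh-; so P(type B, Rh-negative) = 1/4 × 1/2 = 1/8 per child.
All 4 independent: (1/8)^4 = 1/4096.

1/4096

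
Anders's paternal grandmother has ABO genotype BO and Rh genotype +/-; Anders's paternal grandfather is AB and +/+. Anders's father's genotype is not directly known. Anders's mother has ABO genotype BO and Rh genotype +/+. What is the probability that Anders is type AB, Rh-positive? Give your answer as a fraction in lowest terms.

1/8

Anders's father's ABO genotype from BO × AB: 1/4 AB, 1/4 AO, 1/4 BB, 1/4 BO.
Crossing each possibility with the mother BO and summing P(type AB): 1/4·1/4 + 1/4·1/4 + 1/4·0 + 1/4·0 = 1/8.
Similarly for Rh via the father's Rh distribution: P(Rh+) = 1.
Independent loci: 1/8 × 1 = 1/8.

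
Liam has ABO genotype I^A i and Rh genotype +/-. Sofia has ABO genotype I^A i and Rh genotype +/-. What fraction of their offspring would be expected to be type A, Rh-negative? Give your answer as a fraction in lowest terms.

ABO cross I^A i × I^A i → offspring phenotypes: 1/4 O, 3/4 A.
Rh cross +/- × +/- → 3/4 Rh+, 1/4 Rh-.
Independent loci: P(type A, Rh-negative) = 3/4 × 1/4 = 3/16.

3/16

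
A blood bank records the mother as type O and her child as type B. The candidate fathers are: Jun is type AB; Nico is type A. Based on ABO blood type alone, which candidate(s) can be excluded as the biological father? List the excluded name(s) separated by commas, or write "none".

Nico

A candidate is excluded only if no genotype consistent with his phenotype could produce a type B child with a type O mother.
Nico (type A): no genotype consistent with that phenotype can produce a type-B child with a type-O mother.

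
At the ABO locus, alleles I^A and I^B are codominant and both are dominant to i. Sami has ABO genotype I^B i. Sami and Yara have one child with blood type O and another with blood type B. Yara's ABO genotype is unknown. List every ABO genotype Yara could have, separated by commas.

I^A i, I^B i, i i

For each candidate genotype of Yara, check whether crossing it with I^B i can produce every observed child phenotype.
  I^A I^A → possible child types {A, AB} ✗
  I^A I^B → possible child types {A, B, AB} ✗
  I^A i → possible child types {O, A, B, AB} ✓
  I^B I^B → possible child types {B} ✗
  I^B i → possible child types {O, B} ✓
  i i → possible child types {O, B} ✓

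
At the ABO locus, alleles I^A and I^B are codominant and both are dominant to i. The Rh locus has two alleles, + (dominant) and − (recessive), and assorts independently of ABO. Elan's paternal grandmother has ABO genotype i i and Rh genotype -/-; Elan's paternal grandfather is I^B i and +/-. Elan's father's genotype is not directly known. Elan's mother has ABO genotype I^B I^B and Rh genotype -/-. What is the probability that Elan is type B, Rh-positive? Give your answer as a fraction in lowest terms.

1/4

Elan's father's ABO genotype from i i × I^B i: 1/2 I^B i, 1/2 i i.
Crossing each possibility with the mother I^B I^B and summing P(type B): 1/2·1 + 1/2·1 = 1.
Similarly for Rh via the father's Rh distribution: P(Rh+) = 1/4.
Independent loci: 1 × 1/4 = 1/4.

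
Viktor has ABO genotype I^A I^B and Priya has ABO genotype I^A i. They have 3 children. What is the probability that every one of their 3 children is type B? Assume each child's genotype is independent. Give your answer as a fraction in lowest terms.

1/64

ABO cross I^A I^B × I^A i → 1/2 A, 1/4 B, 1/4 AB.
So P(type B) = 1/4 per child.
All 3 independent: (1/4)^3 = 1/64.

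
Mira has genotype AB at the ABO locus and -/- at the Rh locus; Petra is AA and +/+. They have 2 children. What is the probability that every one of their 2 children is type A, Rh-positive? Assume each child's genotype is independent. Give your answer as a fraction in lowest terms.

ABO cross AB × AA → 1/2 A, 1/2 AB.
Rh cross -/- × +/+ → 1 Rh+; so P(type A, Rh-positive) = 1/2 × 1 = 1/2 per child.
All 2 independent: (1/2)^2 = 1/4.

1/4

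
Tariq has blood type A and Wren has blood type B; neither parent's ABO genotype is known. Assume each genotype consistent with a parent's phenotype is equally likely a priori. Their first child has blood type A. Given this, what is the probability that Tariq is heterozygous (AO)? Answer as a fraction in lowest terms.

1/3

Possible genotypes: Tariq ∈ {AA, AO}; Wren ∈ {BB, BO}.
Weight each parental genotype pair by prior × P(type-A child):
  AA × BO: posterior weight 2/3.
  AO × BO: posterior weight 1/3.
Sum the posterior weight over pairs where Tariq is AO: 1/3.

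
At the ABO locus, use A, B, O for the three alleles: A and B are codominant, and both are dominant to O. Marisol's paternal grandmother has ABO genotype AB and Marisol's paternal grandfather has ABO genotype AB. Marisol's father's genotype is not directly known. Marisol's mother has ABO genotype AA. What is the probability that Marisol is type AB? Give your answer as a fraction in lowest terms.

Marisol's father's ABO genotype from AB × AB: 1/4 AA, 1/2 AB, 1/4 BB.
Crossing each possibility with the mother AA and summing P(type AB): 1/4·0 + 1/2·1/2 + 1/4·1 = 1/2.

1/2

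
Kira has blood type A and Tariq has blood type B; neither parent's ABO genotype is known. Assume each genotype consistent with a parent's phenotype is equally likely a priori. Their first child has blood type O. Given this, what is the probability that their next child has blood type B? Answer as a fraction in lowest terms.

Possible genotypes: Kira ∈ {AA, AO}; Tariq ∈ {BB, BO}.
Weight each parental genotype pair by prior × P(type-O child):
  AO × BO: posterior weight 1; P(next child type B) = 1/4.
Weighted sum = 1/4.

1/4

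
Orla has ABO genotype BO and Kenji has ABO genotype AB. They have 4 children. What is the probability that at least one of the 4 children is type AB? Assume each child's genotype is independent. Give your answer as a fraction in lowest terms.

175/256

ABO cross BO × AB → 1/4 A, 1/2 B, 1/4 AB.
So P(type AB) = 1/4 per child.
P(none) = (3/4)^4 = 81/256; P(at least one) = 1 − 81/256 = 175/256.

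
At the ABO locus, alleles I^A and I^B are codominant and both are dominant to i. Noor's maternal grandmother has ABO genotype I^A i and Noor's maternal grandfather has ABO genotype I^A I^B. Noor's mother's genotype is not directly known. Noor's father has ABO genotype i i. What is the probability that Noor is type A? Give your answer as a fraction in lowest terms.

1/2

Noor's mother's ABO genotype from I^A i × I^A I^B: 1/4 I^A I^A, 1/4 I^A I^B, 1/4 I^A i, 1/4 I^B i.
Crossing each possibility with the father i i and summing P(type A): 1/4·1 + 1/4·1/2 + 1/4·1/2 + 1/4·0 = 1/2.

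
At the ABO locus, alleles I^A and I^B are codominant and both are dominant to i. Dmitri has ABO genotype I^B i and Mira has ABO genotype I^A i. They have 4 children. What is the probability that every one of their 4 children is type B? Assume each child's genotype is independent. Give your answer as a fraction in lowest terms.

ABO cross I^B i × I^A i → 1/4 O, 1/4 A, 1/4 B, 1/4 AB.
So P(type B) = 1/4 per child.
All 4 independent: (1/4)^4 = 1/256.

1/256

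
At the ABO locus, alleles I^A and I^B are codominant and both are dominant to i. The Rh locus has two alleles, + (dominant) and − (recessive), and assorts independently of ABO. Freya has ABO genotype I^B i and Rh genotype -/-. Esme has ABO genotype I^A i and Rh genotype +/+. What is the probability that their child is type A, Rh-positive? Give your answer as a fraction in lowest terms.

ABO cross I^B i × I^A i → offspring phenotypes: 1/4 O, 1/4 A, 1/4 B, 1/4 AB.
Rh cross -/- × +/+ → 1 Rh+.
Independent loci: P(type A, Rh-positive) = 1/4 × 1 = 1/4.

1/4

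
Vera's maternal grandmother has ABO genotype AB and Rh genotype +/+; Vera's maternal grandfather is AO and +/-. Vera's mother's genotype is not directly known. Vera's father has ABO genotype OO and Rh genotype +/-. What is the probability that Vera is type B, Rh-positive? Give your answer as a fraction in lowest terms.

Vera's mother's ABO genotype from AB × AO: 1/4 AA, 1/4 AB, 1/4 AO, 1/4 BO.
Crossing each possibility with the father OO and summing P(type B): 1/4·0 + 1/4·1/2 + 1/4·0 + 1/4·1/2 = 1/4.
Similarly for Rh via the mother's Rh distribution: P(Rh+) = 7/8.
Independent loci: 1/4 × 7/8 = 7/32.

7/32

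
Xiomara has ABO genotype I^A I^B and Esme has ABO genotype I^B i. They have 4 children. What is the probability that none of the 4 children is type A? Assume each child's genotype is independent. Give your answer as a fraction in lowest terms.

ABO cross I^A I^B × I^B i → 1/4 A, 1/2 B, 1/4 AB.
So P(type A) = 1/4 per child.
P(not type A) = 3/4 for one child; (3/4)^4 = 81/256.

81/256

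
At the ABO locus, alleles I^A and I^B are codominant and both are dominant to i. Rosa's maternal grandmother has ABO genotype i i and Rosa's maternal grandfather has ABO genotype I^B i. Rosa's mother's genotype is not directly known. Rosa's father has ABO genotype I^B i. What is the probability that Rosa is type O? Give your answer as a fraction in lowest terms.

Rosa's mother's ABO genotype from i i × I^B i: 1/2 I^B i, 1/2 i i.
Crossing each possibility with the father I^B i and summing P(type O): 1/2·1/4 + 1/2·1/2 = 3/8.

3/8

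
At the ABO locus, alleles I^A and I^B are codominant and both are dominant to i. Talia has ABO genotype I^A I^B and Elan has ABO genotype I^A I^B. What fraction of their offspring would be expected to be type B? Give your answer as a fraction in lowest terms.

ABO cross I^A I^B × I^A I^B → offspring phenotypes: 1/4 A, 1/4 B, 1/2 AB.
So P(type B) = 1/4.

1/4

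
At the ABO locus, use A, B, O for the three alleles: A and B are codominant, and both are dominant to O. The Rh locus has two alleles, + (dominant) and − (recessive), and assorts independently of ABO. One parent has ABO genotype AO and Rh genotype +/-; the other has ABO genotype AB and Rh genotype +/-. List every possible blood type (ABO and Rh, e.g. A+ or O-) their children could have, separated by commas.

Gametes from AO × AB give offspring ABO genotypes AA, AB, AO, BO, i.e. phenotypes A, B, AB.
Rh cross +/- × +/- → phenotypes Rh+, Rh-.
Combining independently: A+, A-, B+, B-, AB+, AB-.

A+, A-, B+, B-, AB+, AB-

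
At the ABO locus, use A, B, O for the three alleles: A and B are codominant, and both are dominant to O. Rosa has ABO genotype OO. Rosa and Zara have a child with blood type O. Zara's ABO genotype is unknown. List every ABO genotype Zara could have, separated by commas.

AO, BO, OO

For each candidate genotype of Zara, check whether crossing it with OO can produce every observed child phenotype.
  AA → possible child types {A} ✗
  AB → possible child types {A, B} ✗
  AO → possible child types {O, A} ✓
  BB → possible child types {B} ✗
  BO → possible child types {O, B} ✓
  OO → possible child types {O} ✓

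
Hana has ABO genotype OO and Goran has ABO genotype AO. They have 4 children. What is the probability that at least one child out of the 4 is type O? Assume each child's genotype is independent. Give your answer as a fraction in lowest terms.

ABO cross OO × AO → 1/2 O, 1/2 A.
So P(type O) = 1/2 per child.
P(none) = (1/2)^4 = 1/16; P(at least one) = 1 − 1/16 = 15/16.

15/16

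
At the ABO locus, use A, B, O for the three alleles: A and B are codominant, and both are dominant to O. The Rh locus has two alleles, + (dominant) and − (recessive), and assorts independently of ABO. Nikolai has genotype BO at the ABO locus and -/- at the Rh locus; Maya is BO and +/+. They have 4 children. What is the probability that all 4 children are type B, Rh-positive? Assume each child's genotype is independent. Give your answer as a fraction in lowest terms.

ABO cross BO × BO → 1/4 O, 3/4 B.
Rh cross -/- × +/+ → 1 Rh+; so P(type B, Rh-positive) = 3/4 × 1 = 3/4 per child.
All 4 independent: (3/4)^4 = 81/256.

81/256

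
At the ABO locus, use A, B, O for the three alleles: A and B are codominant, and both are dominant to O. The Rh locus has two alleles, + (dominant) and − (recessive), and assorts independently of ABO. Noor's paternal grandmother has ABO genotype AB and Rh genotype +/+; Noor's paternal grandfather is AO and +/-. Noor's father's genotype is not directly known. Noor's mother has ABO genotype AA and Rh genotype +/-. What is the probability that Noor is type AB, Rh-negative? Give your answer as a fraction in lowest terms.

1/32

Noor's father's ABO genotype from AB × AO: 1/4 AA, 1/4 AB, 1/4 AO, 1/4 BO.
Crossing each possibility with the mother AA and summing P(type AB): 1/4·0 + 1/4·1/2 + 1/4·0 + 1/4·1/2 = 1/4.
Similarly for Rh via the father's Rh distribution: P(Rh-) = 1/8.
Independent loci: 1/4 × 1/8 = 1/32.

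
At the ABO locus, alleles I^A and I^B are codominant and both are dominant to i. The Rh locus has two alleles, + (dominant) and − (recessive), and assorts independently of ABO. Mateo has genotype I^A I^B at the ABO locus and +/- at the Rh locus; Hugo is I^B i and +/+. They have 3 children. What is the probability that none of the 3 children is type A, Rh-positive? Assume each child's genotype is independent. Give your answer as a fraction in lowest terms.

ABO cross I^A I^B × I^B i → 1/4 A, 1/2 B, 1/4 AB.
Rh cross +/- × +/+ → 1 Rh+; so P(type A, Rh-positive) = 1/4 × 1 = 1/4 per child.
P(not type A, Rh-positive) = 3/4 for one child; (3/4)^3 = 27/64.

27/64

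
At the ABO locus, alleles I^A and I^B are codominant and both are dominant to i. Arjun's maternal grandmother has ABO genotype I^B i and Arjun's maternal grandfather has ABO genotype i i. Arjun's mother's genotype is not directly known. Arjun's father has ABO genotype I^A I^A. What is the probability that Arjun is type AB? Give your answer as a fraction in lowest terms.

1/4

Arjun's mother's ABO genotype from I^B i × i i: 1/2 I^B i, 1/2 i i.
Crossing each possibility with the father I^A I^A and summing P(type AB): 1/2·1/2 + 1/2·0 = 1/4.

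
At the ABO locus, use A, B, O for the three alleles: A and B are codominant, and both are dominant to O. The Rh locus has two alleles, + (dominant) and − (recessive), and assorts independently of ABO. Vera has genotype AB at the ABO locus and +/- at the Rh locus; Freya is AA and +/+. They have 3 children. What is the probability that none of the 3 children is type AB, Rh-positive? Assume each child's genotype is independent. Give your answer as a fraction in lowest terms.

ABO cross AB × AA → 1/2 A, 1/2 AB.
Rh cross +/- × +/+ → 1 Rh+; so P(type AB, Rh-positive) = 1/2 × 1 = 1/2 per child.
P(not type AB, Rh-positive) = 1/2 for one child; (1/2)^3 = 1/8.

1/8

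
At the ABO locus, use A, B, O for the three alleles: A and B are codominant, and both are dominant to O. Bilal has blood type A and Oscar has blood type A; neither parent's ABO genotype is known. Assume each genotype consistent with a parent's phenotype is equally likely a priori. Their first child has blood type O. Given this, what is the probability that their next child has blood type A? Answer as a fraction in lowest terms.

3/4

Possible genotypes: Bilal ∈ {AA, AO}; Oscar ∈ {AA, AO}.
Weight each parental genotype pair by prior × P(type-O child):
  AO × AO: posterior weight 1; P(next child type A) = 3/4.
Weighted sum = 3/4.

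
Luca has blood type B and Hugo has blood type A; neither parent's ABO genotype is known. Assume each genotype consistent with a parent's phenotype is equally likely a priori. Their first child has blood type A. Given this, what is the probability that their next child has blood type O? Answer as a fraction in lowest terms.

1/12

Possible genotypes: Luca ∈ {I^B I^B, I^B i}; Hugo ∈ {I^A I^A, I^A i}.
Weight each parental genotype pair by prior × P(type-A child):
  I^B i × I^A I^A: posterior weight 2/3; P(next child type O) = 0.
  I^B i × I^A i: posterior weight 1/3; P(next child type O) = 1/4.
Weighted sum = 1/12.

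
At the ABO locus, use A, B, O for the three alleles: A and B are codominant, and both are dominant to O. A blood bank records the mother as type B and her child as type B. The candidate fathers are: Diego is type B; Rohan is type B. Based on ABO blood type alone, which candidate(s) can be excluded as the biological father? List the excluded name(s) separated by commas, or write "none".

A candidate is excluded only if no genotype consistent with his phenotype could produce a type B child with a type B mother.
Every candidate has at least one consistent genotype combination, so none can be excluded.

none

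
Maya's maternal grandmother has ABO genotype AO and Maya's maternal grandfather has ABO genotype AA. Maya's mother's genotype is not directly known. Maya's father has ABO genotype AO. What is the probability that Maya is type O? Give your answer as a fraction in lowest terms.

1/8

Maya's mother's ABO genotype from AO × AA: 1/2 AA, 1/2 AO.
Crossing each possibility with the father AO and summing P(type O): 1/2·0 + 1/2·1/4 = 1/8.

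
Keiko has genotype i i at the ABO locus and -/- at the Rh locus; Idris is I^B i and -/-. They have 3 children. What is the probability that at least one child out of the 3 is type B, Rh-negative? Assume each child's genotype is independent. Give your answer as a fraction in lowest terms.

ABO cross i i × I^B i → 1/2 O, 1/2 B.
Rh cross -/- × -/- → 1 Rh-; so P(type B, Rh-negative) = 1/2 × 1 = 1/2 per child.
P(none) = (1/2)^3 = 1/8; P(at least one) = 1 − 1/8 = 7/8.

7/8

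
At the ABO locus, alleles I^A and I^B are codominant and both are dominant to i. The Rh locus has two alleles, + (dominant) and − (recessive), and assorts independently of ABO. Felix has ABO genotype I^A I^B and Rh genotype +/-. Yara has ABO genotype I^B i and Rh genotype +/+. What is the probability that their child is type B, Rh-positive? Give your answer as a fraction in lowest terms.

ABO cross I^A I^B × I^B i → offspring phenotypes: 1/4 A, 1/2 B, 1/4 AB.
Rh cross +/- × +/+ → 1 Rh+.
Independent loci: P(type B, Rh-positive) = 1/2 × 1 = 1/2.

1/2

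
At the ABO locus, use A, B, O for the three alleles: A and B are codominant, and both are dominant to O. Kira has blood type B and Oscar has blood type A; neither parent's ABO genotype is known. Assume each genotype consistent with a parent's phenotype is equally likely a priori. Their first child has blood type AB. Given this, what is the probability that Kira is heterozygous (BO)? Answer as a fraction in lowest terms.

Possible genotypes: Kira ∈ {BB, BO}; Oscar ∈ {AA, AO}.
Weight each parental genotype pair by prior × P(type-AB child):
  BB × AA: posterior weight 4/9.
  BB × AO: posterior weight 2/9.
  BO × AA: posterior weight 2/9.
  BO × AO: posterior weight 1/9.
Sum the posterior weight over pairs where Kira is BO: 1/3.

1/3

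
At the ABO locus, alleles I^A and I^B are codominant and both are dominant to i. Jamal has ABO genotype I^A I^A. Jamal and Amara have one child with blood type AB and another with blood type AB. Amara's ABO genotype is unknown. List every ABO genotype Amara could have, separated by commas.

For each candidate genotype of Amara, check whether crossing it with I^A I^A can produce every observed child phenotype.
  I^A I^A → possible child types {A} ✗
  I^A I^B → possible child types {A, AB} ✓
  I^A i → possible child types {A} ✗
  I^B I^B → possible child types {AB} ✓
  I^B i → possible child types {A, AB} ✓
  i i → possible child types {A} ✗

I^A I^B, I^B I^B, I^B i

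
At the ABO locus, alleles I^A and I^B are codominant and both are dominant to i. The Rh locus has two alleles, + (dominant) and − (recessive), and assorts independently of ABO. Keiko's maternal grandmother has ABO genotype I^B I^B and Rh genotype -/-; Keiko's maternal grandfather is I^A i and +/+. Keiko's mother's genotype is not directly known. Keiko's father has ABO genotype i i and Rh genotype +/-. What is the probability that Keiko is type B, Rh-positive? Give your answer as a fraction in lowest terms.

Keiko's mother's ABO genotype from I^B I^B × I^A i: 1/2 I^A I^B, 1/2 I^B i.
Crossing each possibility with the father i i and summing P(type B): 1/2·1/2 + 1/2·1/2 = 1/2.
Similarly for Rh via the mother's Rh distribution: P(Rh+) = 3/4.
Independent loci: 1/2 × 3/4 = 3/8.

3/8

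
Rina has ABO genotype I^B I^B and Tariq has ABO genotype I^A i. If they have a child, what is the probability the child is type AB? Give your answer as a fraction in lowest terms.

1/2

ABO cross I^B I^B × I^A i → offspring phenotypes: 1/2 B, 1/2 AB.
So P(type AB) = 1/2.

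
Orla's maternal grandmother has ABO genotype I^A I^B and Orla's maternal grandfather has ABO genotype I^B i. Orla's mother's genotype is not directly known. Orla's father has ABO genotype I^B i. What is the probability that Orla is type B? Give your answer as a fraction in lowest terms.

5/8

Orla's mother's ABO genotype from I^A I^B × I^B i: 1/4 I^A I^B, 1/4 I^A i, 1/4 I^B I^B, 1/4 I^B i.
Crossing each possibility with the father I^B i and summing P(type B): 1/4·1/2 + 1/4·1/4 + 1/4·1 + 1/4·3/4 = 5/8.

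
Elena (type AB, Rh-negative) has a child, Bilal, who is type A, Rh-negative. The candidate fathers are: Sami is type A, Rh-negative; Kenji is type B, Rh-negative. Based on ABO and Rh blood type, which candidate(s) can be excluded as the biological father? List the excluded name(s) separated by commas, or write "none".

none

A candidate is excluded only if no genotype consistent with his phenotype could produce a type A, Rh-negative child with a type AB, Rh-negative mother.
Every candidate has at least one consistent genotype combination, so none can be excluded.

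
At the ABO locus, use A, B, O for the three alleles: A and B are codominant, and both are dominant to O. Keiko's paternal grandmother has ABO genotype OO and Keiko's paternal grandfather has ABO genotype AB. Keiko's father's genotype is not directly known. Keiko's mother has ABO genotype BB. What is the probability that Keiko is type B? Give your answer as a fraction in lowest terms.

Keiko's father's ABO genotype from OO × AB: 1/2 AO, 1/2 BO.
Crossing each possibility with the mother BB and summing P(type B): 1/2·1/2 + 1/2·1 = 3/4.

3/4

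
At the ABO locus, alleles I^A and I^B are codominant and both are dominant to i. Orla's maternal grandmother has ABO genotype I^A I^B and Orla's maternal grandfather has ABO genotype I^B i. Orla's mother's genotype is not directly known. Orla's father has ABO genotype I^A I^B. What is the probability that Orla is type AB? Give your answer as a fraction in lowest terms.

Orla's mother's ABO genotype from I^A I^B × I^B i: 1/4 I^A I^B, 1/4 I^A i, 1/4 I^B I^B, 1/4 I^B i.
Crossing each possibility with the father I^A I^B and summing P(type AB): 1/4·1/2 + 1/4·1/4 + 1/4·1/2 + 1/4·1/4 = 3/8.

3/8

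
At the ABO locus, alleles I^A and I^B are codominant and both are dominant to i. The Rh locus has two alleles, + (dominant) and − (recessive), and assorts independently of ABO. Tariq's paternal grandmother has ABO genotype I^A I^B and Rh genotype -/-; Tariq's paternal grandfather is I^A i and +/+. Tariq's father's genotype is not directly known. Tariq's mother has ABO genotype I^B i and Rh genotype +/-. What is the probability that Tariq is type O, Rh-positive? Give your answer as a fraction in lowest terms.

3/32

Tariq's father's ABO genotype from I^A I^B × I^A i: 1/4 I^A I^A, 1/4 I^A I^B, 1/4 I^A i, 1/4 I^B i.
Crossing each possibility with the mother I^B i and summing P(type O): 1/4·0 + 1/4·0 + 1/4·1/4 + 1/4·1/4 = 1/8.
Similarly for Rh via the father's Rh distribution: P(Rh+) = 3/4.
Independent loci: 1/8 × 3/4 = 3/32.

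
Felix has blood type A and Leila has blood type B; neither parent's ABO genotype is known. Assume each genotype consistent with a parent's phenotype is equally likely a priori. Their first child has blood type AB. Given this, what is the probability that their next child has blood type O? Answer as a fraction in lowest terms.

Possible genotypes: Felix ∈ {I^A I^A, I^A i}; Leila ∈ {I^B I^B, I^B i}.
Weight each parental genotype pair by prior × P(type-AB child):
  I^A I^A × I^B I^B: posterior weight 4/9; P(next child type O) = 0.
  I^A I^A × I^B i: posterior weight 2/9; P(next child type O) = 0.
  I^A i × I^B I^B: posterior weight 2/9; P(next child type O) = 0.
  I^A i × I^B i: posterior weight 1/9; P(next child type O) = 1/4.
Weighted sum = 1/36.

1/36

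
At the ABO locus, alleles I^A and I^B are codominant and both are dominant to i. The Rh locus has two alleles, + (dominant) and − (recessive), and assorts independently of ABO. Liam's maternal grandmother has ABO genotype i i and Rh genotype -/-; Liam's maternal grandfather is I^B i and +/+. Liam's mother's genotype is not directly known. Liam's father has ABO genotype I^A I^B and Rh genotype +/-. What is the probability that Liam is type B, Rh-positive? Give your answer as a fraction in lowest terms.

3/8

Liam's mother's ABO genotype from i i × I^B i: 1/2 I^B i, 1/2 i i.
Crossing each possibility with the father I^A I^B and summing P(type B): 1/2·1/2 + 1/2·1/2 = 1/2.
Similarly for Rh via the mother's Rh distribution: P(Rh+) = 3/4.
Independent loci: 1/2 × 3/4 = 3/8.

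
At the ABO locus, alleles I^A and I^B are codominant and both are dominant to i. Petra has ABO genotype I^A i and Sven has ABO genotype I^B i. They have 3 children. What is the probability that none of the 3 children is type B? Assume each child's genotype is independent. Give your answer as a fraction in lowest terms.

27/64

ABO cross I^A i × I^B i → 1/4 O, 1/4 A, 1/4 B, 1/4 AB.
So P(type B) = 1/4 per child.
P(not type B) = 3/4 for one child; (3/4)^3 = 27/64.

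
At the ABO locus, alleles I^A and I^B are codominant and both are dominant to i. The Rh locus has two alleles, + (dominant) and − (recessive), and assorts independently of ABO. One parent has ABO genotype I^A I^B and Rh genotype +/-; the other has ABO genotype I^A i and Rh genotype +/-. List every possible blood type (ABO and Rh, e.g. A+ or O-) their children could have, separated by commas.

Gametes from I^A I^B × I^A i give offspring ABO genotypes I^A I^A, I^A I^B, I^A i, I^B i, i.e. phenotypes A, B, AB.
Rh cross +/- × +/- → phenotypes Rh+, Rh-.
Combining independently: A+, A-, B+, B-, AB+, AB-.

A+, A-, B+, B-, AB+, AB-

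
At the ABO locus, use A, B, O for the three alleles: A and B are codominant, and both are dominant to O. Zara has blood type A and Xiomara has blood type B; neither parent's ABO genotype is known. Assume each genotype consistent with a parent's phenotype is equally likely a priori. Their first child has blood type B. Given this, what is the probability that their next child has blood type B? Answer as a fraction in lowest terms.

Possible genotypes: Zara ∈ {AA, AO}; Xiomara ∈ {BB, BO}.
Weight each parental genotype pair by prior × P(type-B child):
  AO × BB: posterior weight 2/3; P(next child type B) = 1/2.
  AO × BO: posterior weight 1/3; P(next child type B) = 1/4.
Weighted sum = 5/12.

5/12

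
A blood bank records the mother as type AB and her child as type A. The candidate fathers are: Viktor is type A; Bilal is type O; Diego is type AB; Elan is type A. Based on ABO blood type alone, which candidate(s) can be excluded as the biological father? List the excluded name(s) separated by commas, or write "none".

none

A candidate is excluded only if no genotype consistent with his phenotype could produce a type A child with a type AB mother.
Every candidate has at least one consistent genotype combination, so none can be excluded.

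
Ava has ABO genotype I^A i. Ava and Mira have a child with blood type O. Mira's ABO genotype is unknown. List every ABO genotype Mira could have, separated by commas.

I^A i, I^B i, i i

For each candidate genotype of Mira, check whether crossing it with I^A i can produce every observed child phenotype.
  I^A I^A → possible child types {A} ✗
  I^A I^B → possible child types {A, B, AB} ✗
  I^A i → possible child types {O, A} ✓
  I^B I^B → possible child types {B, AB} ✗
  I^B i → possible child types {O, A, B, AB} ✓
  i i → possible child types {O, A} ✓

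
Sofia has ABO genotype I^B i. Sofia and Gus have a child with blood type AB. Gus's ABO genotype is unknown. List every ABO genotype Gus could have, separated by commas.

I^A I^A, I^A I^B, I^A i

For each candidate genotype of Gus, check whether crossing it with I^B i can produce every observed child phenotype.
  I^A I^A → possible child types {A, AB} ✓
  I^A I^B → possible child types {A, B, AB} ✓
  I^A i → possible child types {O, A, B, AB} ✓
  I^B I^B → possible child types {B} ✗
  I^B i → possible child types {O, B} ✗
  i i → possible child types {O, B} ✗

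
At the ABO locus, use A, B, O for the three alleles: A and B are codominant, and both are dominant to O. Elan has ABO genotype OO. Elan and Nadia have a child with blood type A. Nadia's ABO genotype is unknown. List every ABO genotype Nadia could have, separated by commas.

AA, AB, AO

For each candidate genotype of Nadia, check whether crossing it with OO can produce every observed child phenotype.
  AA → possible child types {A} ✓
  AB → possible child types {A, B} ✓
  AO → possible child types {O, A} ✓
  BB → possible child types {B} ✗
  BO → possible child types {O, B} ✗
  OO → possible child types {O} ✗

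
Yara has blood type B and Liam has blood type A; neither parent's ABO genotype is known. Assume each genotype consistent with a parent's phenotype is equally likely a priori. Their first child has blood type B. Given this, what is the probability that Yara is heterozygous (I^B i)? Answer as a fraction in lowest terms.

Possible genotypes: Yara ∈ {I^B I^B, I^B i}; Liam ∈ {I^A I^A, I^A i}.
Weight each parental genotype pair by prior × P(type-B child):
  I^B I^B × I^A i: posterior weight 2/3.
  I^B i × I^A i: posterior weight 1/3.
Sum the posterior weight over pairs where Yara is I^B i: 1/3.

1/3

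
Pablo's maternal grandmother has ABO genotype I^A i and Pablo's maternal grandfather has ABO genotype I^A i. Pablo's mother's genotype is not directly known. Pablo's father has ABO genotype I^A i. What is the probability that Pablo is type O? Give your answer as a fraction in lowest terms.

Pablo's mother's ABO genotype from I^A i × I^A i: 1/4 I^A I^A, 1/2 I^A i, 1/4 i i.
Crossing each possibility with the father I^A i and summing P(type O): 1/4·0 + 1/2·1/4 + 1/4·1/2 = 1/4.

1/4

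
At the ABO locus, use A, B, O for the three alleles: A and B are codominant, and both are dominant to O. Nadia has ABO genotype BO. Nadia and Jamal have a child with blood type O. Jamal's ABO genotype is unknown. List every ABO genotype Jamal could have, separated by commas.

AO, BO, OO

For each candidate genotype of Jamal, check whether crossing it with BO can produce every observed child phenotype.
  AA → possible child types {A, AB} ✗
  AB → possible child types {A, B, AB} ✗
  AO → possible child types {O, A, B, AB} ✓
  BB → possible child types {B} ✗
  BO → possible child types {O, B} ✓
  OO → possible child types {O, B} ✓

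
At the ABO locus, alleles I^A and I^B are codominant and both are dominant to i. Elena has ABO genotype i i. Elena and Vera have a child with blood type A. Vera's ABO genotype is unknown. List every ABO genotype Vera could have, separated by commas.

I^A I^A, I^A I^B, I^A i

For each candidate genotype of Vera, check whether crossing it with i i can produce every observed child phenotype.
  I^A I^A → possible child types {A} ✓
  I^A I^B → possible child types {A, B} ✓
  I^A i → possible child types {O, A} ✓
  I^B I^B → possible child types {B} ✗
  I^B i → possible child types {O, B} ✗
  i i → possible child types {O} ✗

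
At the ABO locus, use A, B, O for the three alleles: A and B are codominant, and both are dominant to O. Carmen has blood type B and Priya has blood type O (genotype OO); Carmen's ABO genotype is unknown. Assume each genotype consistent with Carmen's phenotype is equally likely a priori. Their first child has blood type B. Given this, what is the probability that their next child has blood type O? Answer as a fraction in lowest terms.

Possible genotypes: Carmen ∈ {BB, BO}; Priya ∈ {OO}.
Weight each parental genotype pair by prior × P(type-B child):
  BB × OO: posterior weight 2/3; P(next child type O) = 0.
  BO × OO: posterior weight 1/3; P(next child type O) = 1/2.
Weighted sum = 1/6.

1/6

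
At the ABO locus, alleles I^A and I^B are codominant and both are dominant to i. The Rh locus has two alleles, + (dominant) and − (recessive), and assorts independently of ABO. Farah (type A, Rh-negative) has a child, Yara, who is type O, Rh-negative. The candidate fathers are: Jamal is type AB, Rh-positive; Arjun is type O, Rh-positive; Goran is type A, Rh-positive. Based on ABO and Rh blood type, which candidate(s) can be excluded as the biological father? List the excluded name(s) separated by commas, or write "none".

Jamal

A candidate is excluded only if no genotype consistent with his phenotype could produce a type O, Rh-negative child with a type A, Rh-negative mother.
Jamal (type AB, Rh+): no genotype consistent with that phenotype can produce a type-O Rh- child with a type-A mother.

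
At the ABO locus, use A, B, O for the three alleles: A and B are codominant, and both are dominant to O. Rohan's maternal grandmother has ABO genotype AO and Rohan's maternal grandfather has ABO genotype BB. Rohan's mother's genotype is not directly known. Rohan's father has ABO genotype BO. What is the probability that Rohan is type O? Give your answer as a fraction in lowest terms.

1/8

Rohan's mother's ABO genotype from AO × BB: 1/2 AB, 1/2 BO.
Crossing each possibility with the father BO and summing P(type O): 1/2·0 + 1/2·1/4 = 1/8.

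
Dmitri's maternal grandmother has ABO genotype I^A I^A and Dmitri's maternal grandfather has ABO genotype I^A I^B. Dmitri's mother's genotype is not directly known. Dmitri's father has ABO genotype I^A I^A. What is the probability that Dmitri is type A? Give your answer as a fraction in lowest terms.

Dmitri's mother's ABO genotype from I^A I^A × I^A I^B: 1/2 I^A I^A, 1/2 I^A I^B.
Crossing each possibility with the father I^A I^A and summing P(type A): 1/2·1 + 1/2·1/2 = 3/4.

3/4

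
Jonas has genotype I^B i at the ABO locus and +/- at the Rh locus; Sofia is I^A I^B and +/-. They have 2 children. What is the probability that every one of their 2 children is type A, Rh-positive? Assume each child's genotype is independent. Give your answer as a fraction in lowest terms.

ABO cross I^B i × I^A I^B → 1/4 A, 1/2 B, 1/4 AB.
Rh cross +/- × +/- → 3/4 Rh+, 1/4 Rh-; so P(type A, Rh-positive) = 1/4 × 3/4 = 3/16 per child.
All 2 independent: (3/16)^2 = 9/256.

9/256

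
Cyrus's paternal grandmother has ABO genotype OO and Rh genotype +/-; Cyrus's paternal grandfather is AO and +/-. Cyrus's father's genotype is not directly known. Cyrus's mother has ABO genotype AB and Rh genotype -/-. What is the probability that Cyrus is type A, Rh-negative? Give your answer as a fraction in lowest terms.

Cyrus's father's ABO genotype from OO × AO: 1/2 AO, 1/2 OO.
Crossing each possibility with the mother AB and summing P(type A): 1/2·1/2 + 1/2·1/2 = 1/2.
Similarly for Rh via the father's Rh distribution: P(Rh-) = 1/2.
Independent loci: 1/2 × 1/2 = 1/4.

1/4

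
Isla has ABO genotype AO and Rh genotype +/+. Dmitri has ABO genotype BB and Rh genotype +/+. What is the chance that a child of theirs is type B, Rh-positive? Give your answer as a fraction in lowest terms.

1/2

ABO cross AO × BB → offspring phenotypes: 1/2 B, 1/2 AB.
Rh cross +/+ × +/+ → 1 Rh+.
Independent loci: P(type B, Rh-positive) = 1/2 × 1 = 1/2.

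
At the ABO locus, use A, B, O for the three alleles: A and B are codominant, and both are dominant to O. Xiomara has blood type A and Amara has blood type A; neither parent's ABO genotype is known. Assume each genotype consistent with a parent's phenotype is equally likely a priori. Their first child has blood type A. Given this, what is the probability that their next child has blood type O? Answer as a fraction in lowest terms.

Possible genotypes: Xiomara ∈ {AA, AO}; Amara ∈ {AA, AO}.
Weight each parental genotype pair by prior × P(type-A child):
  AA × AA: posterior weight 4/15; P(next child type O) = 0.
  AA × AO: posterior weight 4/15; P(next child type O) = 0.
  AO × AA: posterior weight 4/15; P(next child type O) = 0.
  AO × AO: posterior weight 1/5; P(next child type O) = 1/4.
Weighted sum = 1/20.

1/20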